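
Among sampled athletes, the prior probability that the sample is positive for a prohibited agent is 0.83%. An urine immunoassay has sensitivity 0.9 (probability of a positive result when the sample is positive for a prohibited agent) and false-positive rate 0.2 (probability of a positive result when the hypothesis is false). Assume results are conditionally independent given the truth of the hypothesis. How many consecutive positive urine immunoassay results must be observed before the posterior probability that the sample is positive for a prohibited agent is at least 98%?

6

Prior odds: 0.0083 ÷ 0.9917 = 83/9917.
Likelihood ratio of a positive result = 0.9/0.2 = 4.5.
Target posterior odds = 0.98/0.02 = 49.
Need (83/9917) × 4.5ⁿ ≥ 49, i.e. 4.5ⁿ ≥ 485933/83.
4.5⁵ = 1845.28125 falls short of 485933/83 but 4.5⁶ = 8303.765625 reaches it, so n = 6.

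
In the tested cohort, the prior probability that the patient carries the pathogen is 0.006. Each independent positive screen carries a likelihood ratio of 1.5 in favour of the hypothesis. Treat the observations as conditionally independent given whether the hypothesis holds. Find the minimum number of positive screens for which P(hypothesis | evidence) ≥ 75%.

Prior odds = 0.006/0.994 = 3/497.
Likelihood ratio per positive screen = 1.5.
Target odds: 0.75 ÷ 0.25 = 3.
Require 1.5ⁿ ≥ 3 ÷ (3/497) = 497.
1.5¹⁵ = 14348907/32768 falls short of 497 but 1.5¹⁶ = 43046721/65536 reaches it, so n = 16.

16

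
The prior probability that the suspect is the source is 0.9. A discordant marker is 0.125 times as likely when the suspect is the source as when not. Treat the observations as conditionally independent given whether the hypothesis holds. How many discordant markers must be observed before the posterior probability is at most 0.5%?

Prior odds: 0.9 ÷ 0.1 = 9.
Likelihood ratio per discordant marker = 0.125.
Target odds: 0.005 ÷ 0.995 = 1/199.
Need 9 × 0.125ⁿ ≤ 1/199, i.e. 0.125ⁿ ≤ 1/1791.
0.125³ = 0.001953125 is still above 1/1791 but 0.125⁴ = 1/4096 is at or below it, so n = 4.

4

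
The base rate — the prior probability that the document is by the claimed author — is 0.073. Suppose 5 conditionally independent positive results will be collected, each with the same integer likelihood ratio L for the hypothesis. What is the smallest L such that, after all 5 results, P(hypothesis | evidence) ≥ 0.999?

Prior odds = 0.073/0.927 = 73/927.
Target odds = 0.999/0.001 = 999.
Need L⁵ ≥ 999 ÷ (73/927) = 926073/73.
6⁵ = 7776 < 926073/73 ≤ 16807 = 7⁵, so L = 7.

7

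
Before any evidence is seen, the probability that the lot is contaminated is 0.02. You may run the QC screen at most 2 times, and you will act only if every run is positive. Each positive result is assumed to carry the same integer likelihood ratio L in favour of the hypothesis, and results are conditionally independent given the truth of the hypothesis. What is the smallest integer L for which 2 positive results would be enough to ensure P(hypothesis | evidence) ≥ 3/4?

13

Prior odds = 0.02/0.98 = 1/49.
Target odds = 0.75/0.25 = 3.
Need L² ≥ 3 ÷ (1/49) = 147.
12² = 144 < 147 ≤ 169 = 13², so L = 13.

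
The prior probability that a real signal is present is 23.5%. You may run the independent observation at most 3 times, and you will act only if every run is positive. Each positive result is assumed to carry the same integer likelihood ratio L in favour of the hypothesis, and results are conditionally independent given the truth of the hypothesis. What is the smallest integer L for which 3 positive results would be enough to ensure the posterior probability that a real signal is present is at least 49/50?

Prior odds = 0.235/0.765 = 47/153.
Target odds = 0.98/0.02 = 49.
Need L³ ≥ 49 ÷ (47/153) = 7497/47.
5³ = 125 < 7497/47 ≤ 216 = 6³, so L = 6.

6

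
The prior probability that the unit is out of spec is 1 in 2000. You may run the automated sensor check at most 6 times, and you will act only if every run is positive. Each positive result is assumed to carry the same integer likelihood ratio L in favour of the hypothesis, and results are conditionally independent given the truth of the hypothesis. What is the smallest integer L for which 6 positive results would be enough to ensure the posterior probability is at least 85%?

5

Prior odds = 0.0005/0.9995 = 1/1999.
Target odds = 0.85/0.15 = 17/3.
Need L⁶ ≥ 17/3 ÷ (1/1999) = 33983/3.
4⁶ = 4096 < 33983/3 ≤ 15625 = 5⁶, so L = 5.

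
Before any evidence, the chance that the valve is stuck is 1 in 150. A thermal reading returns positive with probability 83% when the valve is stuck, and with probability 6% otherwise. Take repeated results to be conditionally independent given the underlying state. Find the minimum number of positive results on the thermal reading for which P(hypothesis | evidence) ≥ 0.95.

Prior odds: (1/150) ÷ (149/150) = 1/149.
Likelihood ratio of a positive result = 0.83/0.06 = 83/6.
Target odds: 0.95 ÷ 0.05 = 19.
Need (1/149) × (83/6)ⁿ ≥ 19, i.e. (83/6)ⁿ ≥ 2831.
(83/6)³ = 571787/216 falls short of 2831 but (83/6)⁴ = 47458321/1296 reaches it, so n = 4.

4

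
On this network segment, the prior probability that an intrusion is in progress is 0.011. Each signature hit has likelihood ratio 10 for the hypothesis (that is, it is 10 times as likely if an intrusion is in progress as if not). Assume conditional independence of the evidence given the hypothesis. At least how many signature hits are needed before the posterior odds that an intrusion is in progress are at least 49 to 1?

4

Prior odds: 0.011 ÷ 0.989 = 11/989.
Likelihood ratio per signature hit = 10.
Target odds = 49.
Require 10ⁿ ≥ 49 ÷ (11/989) = 48461/11.
10³ = 1000 falls short of 48461/11 but 10⁴ = 10000 reaches it, so n = 4.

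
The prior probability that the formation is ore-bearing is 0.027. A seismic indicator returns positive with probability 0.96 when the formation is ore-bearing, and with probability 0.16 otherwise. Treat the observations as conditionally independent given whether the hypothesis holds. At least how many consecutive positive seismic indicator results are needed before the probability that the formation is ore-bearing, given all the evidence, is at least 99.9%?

Prior odds: 0.027 ÷ 0.973 = 27/973.
Likelihood ratio of a positive result = 0.96/0.16 = 6.
Target posterior odds = 0.999/0.001 = 999.
Need (27/973) × 6ⁿ ≥ 999, i.e. 6ⁿ ≥ 36001.
6⁵ = 7776 falls short of 36001 but 6⁶ = 46656 reaches it, so n = 6.

6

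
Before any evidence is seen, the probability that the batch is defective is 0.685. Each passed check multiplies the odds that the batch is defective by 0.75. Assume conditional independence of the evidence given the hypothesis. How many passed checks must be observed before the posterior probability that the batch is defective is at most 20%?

8

Prior odds: 0.685 ÷ 0.315 = 137/63.
Likelihood ratio per passed check = 0.75.
Target posterior odds = 0.2/0.8 = 0.25.
Require 0.75ⁿ ≤ 0.25 ÷ (137/63) = 63/548.
0.75⁷ = 2187/16384 is still above 63/548 but 0.75⁸ = 6561/65536 is at or below it, so n = 8.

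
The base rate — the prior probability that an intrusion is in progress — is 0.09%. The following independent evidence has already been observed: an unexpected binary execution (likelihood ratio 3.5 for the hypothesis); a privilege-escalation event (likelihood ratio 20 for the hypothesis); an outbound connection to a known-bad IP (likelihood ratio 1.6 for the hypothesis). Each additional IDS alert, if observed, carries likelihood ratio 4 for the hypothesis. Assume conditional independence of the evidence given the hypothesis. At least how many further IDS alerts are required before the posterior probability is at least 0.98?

5

Prior odds = 0.0009/0.9991 = 9/9991.
Combined Bayes factor of the evidence already in hand = 3.5 × 20 × 1.6 = 112.
Odds after that evidence = (9/9991) × 112 = 1008/9991.
Target odds = 0.98/0.02 = 49.
Need 4ⁿ ≥ 49 ÷ (1008/9991) = 69937/144.
4⁴ = 256 falls short of 69937/144 but 4⁵ = 1024 reaches it, so n = 5.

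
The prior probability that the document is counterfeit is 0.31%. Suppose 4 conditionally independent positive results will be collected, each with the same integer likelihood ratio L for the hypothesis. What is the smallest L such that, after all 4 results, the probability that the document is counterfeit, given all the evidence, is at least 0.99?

Prior odds = 0.0031/0.9969 = 31/9969.
Target odds = 0.99/0.01 = 99.
Need L⁴ ≥ 99 ÷ (31/9969) = 986931/31.
13⁴ = 28561 < 986931/31 ≤ 38416 = 14⁴, so L = 14.

14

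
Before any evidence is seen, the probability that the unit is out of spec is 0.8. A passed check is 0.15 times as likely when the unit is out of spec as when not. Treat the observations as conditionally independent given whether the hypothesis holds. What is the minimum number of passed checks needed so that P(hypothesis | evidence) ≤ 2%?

3

Prior odds: 0.8 ÷ 0.2 = 4.
Likelihood ratio per passed check = 0.15.
Target odds: 0.02 ÷ 0.98 = 1/49.
Need 4 × 0.15ⁿ ≤ 1/49, i.e. 0.15ⁿ ≤ 1/196.
0.15² = 0.0225 is still above 1/196 but 0.15³ = 0.003375 is at or below it, so n = 3.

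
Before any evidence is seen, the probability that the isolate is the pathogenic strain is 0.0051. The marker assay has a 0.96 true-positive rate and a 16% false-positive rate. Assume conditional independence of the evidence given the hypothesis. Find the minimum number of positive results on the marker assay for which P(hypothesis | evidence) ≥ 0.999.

7

Prior odds: 0.0051 ÷ 0.9949 = 51/9949.
Likelihood ratio of a positive result = 0.96/0.16 = 6.
Target odds: 0.999 ÷ 0.001 = 999.
Require 6ⁿ ≥ 999 ÷ (51/9949) = 3313017/17.
6⁶ = 46656 falls short of 3313017/17 but 6⁷ = 279936 reaches it, so n = 7.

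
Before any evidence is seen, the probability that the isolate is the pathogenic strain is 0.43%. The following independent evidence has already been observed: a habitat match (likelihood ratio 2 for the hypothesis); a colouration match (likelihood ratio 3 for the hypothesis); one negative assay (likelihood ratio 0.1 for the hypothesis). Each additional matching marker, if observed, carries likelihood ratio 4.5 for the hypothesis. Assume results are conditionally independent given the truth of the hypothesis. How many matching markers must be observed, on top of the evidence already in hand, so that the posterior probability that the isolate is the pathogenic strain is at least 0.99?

8

Prior odds = 0.0043/0.9957 = 43/9957.
Combined Bayes factor of the evidence already in hand = 2 × 3 × 0.1 = 0.6.
Odds after that evidence = (43/9957) × 0.6 = 43/16595.
Target odds = 0.99/0.01 = 99.
Need 4.5ⁿ ≥ 99 ÷ (43/16595) = 1642905/43.
4.5⁷ = 4782969/128 falls short of 1642905/43 but 4.5⁸ = 43046721/256 reaches it, so n = 8.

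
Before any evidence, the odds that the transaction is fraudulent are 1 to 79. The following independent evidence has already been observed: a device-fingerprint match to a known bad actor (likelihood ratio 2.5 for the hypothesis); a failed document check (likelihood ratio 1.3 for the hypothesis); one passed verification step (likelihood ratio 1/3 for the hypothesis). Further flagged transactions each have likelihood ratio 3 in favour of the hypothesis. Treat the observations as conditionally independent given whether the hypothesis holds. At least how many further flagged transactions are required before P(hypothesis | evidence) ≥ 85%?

6

Prior odds = 1/79.
Combined Bayes factor of the evidence already in hand = 2.5 × 1.3 × (1/3) = 13/12.
Odds after that evidence = (1/79) × 13/12 = 13/948.
Target odds = 0.85/0.15 = 17/3.
Need 3ⁿ ≥ 17/3 ÷ (13/948) = 5372/13.
3⁵ = 243 falls short of 5372/13 but 3⁶ = 729 reaches it, so n = 6.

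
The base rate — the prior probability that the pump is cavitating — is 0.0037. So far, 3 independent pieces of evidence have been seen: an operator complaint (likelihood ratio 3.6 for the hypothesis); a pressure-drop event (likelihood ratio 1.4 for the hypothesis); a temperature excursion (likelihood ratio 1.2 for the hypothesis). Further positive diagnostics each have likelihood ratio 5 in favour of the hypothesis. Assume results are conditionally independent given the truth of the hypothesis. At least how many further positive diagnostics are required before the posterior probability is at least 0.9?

4

Prior odds = 0.0037/0.9963 = 37/9963.
Combined Bayes factor of the evidence already in hand = 3.6 × 1.4 × 1.2 = 6.048.
Odds after that evidence = (37/9963) × 6.048 = 1036/46125.
Target odds = 0.9/0.1 = 9.
Need 5ⁿ ≥ 9 ÷ (1036/46125) = 415125/1036.
5³ = 125 falls short of 415125/1036 but 5⁴ = 625 reaches it, so n = 4.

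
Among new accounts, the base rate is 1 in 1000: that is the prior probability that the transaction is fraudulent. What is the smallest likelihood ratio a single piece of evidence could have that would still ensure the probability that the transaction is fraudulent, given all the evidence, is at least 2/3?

Prior odds = 0.001/0.999 = 1/999.
Target odds = (2/3)/(1/3) = 2.
Required Bayes factor = 2 ÷ (1/999) = 1998.

1998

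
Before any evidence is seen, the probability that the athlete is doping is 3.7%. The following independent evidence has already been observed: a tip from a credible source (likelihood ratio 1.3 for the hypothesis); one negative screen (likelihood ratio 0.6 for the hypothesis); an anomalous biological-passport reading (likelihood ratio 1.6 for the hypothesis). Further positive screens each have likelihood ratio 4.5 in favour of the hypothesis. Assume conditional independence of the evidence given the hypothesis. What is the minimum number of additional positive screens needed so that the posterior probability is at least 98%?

5

Prior odds = 0.037/0.963 = 37/963.
Combined Bayes factor of the evidence already in hand = 1.3 × 0.6 × 1.6 = 1.248.
Odds after that evidence = (37/963) × 1.248 = 1924/40125.
Target odds = 0.98/0.02 = 49.
Need 4.5ⁿ ≥ 49 ÷ (1924/40125) = 1966125/1924.
4.5⁴ = 410.0625 falls short of 1966125/1924 but 4.5⁵ = 1845.28125 reaches it, so n = 5.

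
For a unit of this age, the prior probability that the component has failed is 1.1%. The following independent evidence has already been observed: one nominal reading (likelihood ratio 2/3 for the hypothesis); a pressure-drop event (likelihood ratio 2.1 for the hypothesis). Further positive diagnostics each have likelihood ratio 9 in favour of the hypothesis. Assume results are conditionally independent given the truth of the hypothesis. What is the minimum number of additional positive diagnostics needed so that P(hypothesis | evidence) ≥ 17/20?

Prior odds = 0.011/0.989 = 11/989.
Combined Bayes factor of the evidence already in hand = (2/3) × 2.1 = 1.4.
Odds after that evidence = (11/989) × 1.4 = 77/4945.
Target odds = 0.85/0.15 = 17/3.
Need 9ⁿ ≥ 17/3 ÷ (77/4945) = 84065/231.
9² = 81 falls short of 84065/231 but 9³ = 729 reaches it, so n = 3.

3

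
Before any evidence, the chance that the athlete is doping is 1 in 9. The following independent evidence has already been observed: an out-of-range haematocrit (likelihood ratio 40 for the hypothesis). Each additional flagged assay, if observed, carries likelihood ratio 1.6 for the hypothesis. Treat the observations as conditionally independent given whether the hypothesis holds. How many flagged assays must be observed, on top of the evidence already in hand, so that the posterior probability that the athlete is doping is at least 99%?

Prior odds = (1/9)/(8/9) = 0.125.
Bayes factor of the evidence already in hand = 40.
Odds after that evidence = 0.125 × 40 = 5.
Target odds = 0.99/0.01 = 99.
Need 1.6ⁿ ≥ 99 ÷ 5 = 19.8.
1.6⁶ = 262144/15625 falls short of 19.8 but 1.6⁷ = 2097152/78125 reaches it, so n = 7.

7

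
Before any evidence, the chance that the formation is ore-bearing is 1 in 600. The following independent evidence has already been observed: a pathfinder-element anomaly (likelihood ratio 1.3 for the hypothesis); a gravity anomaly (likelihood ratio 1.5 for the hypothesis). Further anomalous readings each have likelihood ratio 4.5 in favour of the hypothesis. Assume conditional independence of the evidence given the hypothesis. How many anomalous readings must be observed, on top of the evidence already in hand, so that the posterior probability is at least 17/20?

5

Prior odds = (1/600)/(599/600) = 1/599.
Combined Bayes factor of the evidence already in hand = 1.3 × 1.5 = 1.95.
Odds after that evidence = (1/599) × 1.95 = 39/11980.
Target odds = 0.85/0.15 = 17/3.
Need 4.5ⁿ ≥ 17/3 ÷ (39/11980) = 203660/117.
4.5⁴ = 410.0625 falls short of 203660/117 but 4.5⁵ = 1845.28125 reaches it, so n = 5.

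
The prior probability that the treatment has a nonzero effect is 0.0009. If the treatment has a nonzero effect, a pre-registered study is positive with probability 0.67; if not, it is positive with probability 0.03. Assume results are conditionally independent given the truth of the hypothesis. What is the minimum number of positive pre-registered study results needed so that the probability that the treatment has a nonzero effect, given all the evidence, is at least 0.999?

5

Prior odds: 0.0009 ÷ 0.9991 = 9/9991.
Likelihood ratio of a positive = 0.67/0.03 = 67/3.
Target posterior odds = 0.999/0.001 = 999.
Require (67/3)ⁿ ≥ 999 ÷ (9/9991) = 1109001.
(67/3)⁴ = 20151121/81 falls short of 1109001 but (67/3)⁵ ≈5.55607e+06 reaches it, so n = 5.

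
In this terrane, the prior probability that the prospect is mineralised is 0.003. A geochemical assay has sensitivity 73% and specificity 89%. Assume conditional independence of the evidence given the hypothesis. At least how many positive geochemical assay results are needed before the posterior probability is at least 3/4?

4

Prior odds: 0.003 ÷ 0.997 = 3/997.
False-positive rate = 1 − 0.89 = 0.11; likelihood ratio of a positive = 0.73/0.11 = 73/11.
Target odds: 0.75 ÷ 0.25 = 3.
Need (3/997) × (73/11)ⁿ ≥ 3, i.e. (73/11)ⁿ ≥ 997.
(73/11)³ = 389017/1331 falls short of 997 but (73/11)⁴ = 28398241/14641 reaches it, so n = 4.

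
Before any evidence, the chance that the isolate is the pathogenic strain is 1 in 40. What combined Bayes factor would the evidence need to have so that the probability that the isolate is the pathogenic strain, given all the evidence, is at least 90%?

351

Prior odds = 0.025/0.975 = 1/39.
Target odds = 0.9/0.1 = 9.
Required Bayes factor = 9 ÷ (1/39) = 351.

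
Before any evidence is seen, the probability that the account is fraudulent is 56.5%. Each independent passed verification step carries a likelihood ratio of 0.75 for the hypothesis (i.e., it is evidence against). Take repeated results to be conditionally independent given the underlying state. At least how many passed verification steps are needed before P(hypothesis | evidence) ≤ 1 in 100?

Prior odds: 0.565 ÷ 0.435 = 113/87.
Likelihood ratio per passed verification step = 0.75.
Target posterior odds = 0.01/0.99 = 1/99.
Require 0.75ⁿ ≤ 1/99 ÷ (113/87) = 29/3729.
0.75¹⁶ ≈0.0100226 is still above 29/3729 but 0.75¹⁷ ≈0.00751695 is at or below it, so n = 17.

17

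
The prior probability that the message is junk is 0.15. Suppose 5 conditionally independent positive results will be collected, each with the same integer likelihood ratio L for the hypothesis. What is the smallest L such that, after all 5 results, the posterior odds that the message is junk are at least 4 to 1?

2

Prior odds = 0.15/0.85 = 3/17.
Target odds = 4.
Need L⁵ ≥ 4 ÷ (3/17) = 68/3.
1⁵ = 1 < 68/3 ≤ 32 = 2⁵, so L = 2.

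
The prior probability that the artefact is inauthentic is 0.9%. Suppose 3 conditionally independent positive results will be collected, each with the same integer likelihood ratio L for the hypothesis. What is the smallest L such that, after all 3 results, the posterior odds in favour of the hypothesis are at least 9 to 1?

Prior odds = 0.009/0.991 = 9/991.
Target odds = 9.
Need L³ ≥ 9 ÷ (9/991) = 991.
9³ = 729 < 991 ≤ 1000 = 10³, so L = 10.

10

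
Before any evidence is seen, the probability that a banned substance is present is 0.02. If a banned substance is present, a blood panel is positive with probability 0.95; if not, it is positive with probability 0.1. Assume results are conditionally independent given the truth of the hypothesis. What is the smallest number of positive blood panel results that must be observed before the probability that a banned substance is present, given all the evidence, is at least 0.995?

Prior odds: 0.02 ÷ 0.98 = 1/49.
Likelihood ratio of a positive = 0.95/0.1 = 9.5.
Target odds: 0.995 ÷ 0.005 = 199.
Need (1/49) × 9.5ⁿ ≥ 199, i.e. 9.5ⁿ ≥ 9751.
9.5⁴ = 8145.0625 falls short of 9751 but 9.5⁵ = 77378.09375 reaches it, so n = 5.

5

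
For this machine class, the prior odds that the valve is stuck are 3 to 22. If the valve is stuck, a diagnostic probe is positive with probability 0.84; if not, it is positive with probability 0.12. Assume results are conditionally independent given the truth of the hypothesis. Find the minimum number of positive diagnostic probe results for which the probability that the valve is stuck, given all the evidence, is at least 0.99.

Prior odds = 3/22.
Likelihood ratio of a positive = 0.84/0.12 = 7.
Target posterior odds = 0.99/0.01 = 99.
Need (3/22) × 7ⁿ ≥ 99, i.e. 7ⁿ ≥ 726.
7³ = 343 falls short of 726 but 7⁴ = 2401 reaches it, so n = 4.

4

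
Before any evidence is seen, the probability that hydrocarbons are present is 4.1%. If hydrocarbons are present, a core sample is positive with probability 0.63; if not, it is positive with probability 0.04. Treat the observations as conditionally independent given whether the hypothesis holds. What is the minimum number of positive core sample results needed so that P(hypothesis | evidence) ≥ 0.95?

3

Prior odds: 0.041 ÷ 0.959 = 41/959.
Likelihood ratio of a positive = 0.63/0.04 = 15.75.
Target posterior odds = 0.95/0.05 = 19.
Require 15.75ⁿ ≥ 19 ÷ (41/959) = 18221/41.
15.75² = 248.0625 falls short of 18221/41 but 15.75³ = 3906.984375 reaches it, so n = 3.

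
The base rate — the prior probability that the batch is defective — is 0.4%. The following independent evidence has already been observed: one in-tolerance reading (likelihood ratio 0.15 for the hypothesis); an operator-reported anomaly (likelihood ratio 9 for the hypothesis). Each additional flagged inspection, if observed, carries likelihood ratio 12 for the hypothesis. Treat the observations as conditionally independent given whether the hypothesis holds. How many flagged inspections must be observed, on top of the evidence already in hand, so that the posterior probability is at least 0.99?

4

Prior odds = 0.004/0.996 = 1/249.
Combined Bayes factor of the evidence already in hand = 0.15 × 9 = 1.35.
Odds after that evidence = (1/249) × 1.35 = 9/1660.
Target odds = 0.99/0.01 = 99.
Need 12ⁿ ≥ 99 ÷ (9/1660) = 18260.
12³ = 1728 falls short of 18260 but 12⁴ = 20736 reaches it, so n = 4.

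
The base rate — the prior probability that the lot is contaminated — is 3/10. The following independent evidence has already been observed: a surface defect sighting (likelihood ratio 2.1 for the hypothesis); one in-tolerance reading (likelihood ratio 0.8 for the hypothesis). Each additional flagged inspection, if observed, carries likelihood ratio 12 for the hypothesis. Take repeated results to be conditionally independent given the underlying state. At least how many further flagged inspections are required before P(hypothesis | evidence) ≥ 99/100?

2

Prior odds = 0.3/0.7 = 3/7.
Combined Bayes factor of the evidence already in hand = 2.1 × 0.8 = 1.68.
Odds after that evidence = (3/7) × 1.68 = 0.72.
Target odds = 0.99/0.01 = 99.
Need 12ⁿ ≥ 99 ÷ 0.72 = 137.5.
12¹ = 12 falls short of 137.5 but 12² = 144 reaches it, so n = 2.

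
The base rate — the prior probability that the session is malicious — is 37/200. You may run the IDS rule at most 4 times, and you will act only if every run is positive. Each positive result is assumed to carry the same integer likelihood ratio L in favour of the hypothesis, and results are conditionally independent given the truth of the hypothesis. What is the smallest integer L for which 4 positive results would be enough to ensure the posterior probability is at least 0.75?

Prior odds = 0.185/0.815 = 37/163.
Target odds = 0.75/0.25 = 3.
Need L⁴ ≥ 3 ÷ (37/163) = 489/37.
1⁴ = 1 < 489/37 ≤ 16 = 2⁴, so L = 2.

2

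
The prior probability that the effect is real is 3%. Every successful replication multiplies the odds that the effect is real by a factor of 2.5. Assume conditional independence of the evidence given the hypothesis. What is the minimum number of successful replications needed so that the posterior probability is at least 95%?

Prior odds: 0.03 ÷ 0.97 = 3/97.
Likelihood ratio per successful replication = 2.5.
Target posterior odds = 0.95/0.05 = 19.
Need (3/97) × 2.5ⁿ ≥ 19, i.e. 2.5ⁿ ≥ 1843/3.
2.5⁷ = 610.3515625 falls short of 1843/3 but 2.5⁸ = 390625/256 reaches it, so n = 8.

8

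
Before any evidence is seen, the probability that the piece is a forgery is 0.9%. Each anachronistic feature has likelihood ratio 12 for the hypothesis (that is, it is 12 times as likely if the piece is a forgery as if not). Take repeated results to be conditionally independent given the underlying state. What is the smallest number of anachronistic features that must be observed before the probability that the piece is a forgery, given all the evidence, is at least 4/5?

3

Prior odds = 0.009/0.991 = 9/991.
Likelihood ratio per anachronistic feature = 12.
Target posterior odds = 0.8/0.2 = 4.
Need (9/991) × 12ⁿ ≥ 4, i.e. 12ⁿ ≥ 3964/9.
12² = 144 falls short of 3964/9 but 12³ = 1728 reaches it, so n = 3.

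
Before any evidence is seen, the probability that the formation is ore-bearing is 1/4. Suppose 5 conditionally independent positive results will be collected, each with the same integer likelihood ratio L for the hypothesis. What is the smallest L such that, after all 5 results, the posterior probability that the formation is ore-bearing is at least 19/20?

3

Prior odds = 0.25/0.75 = 1/3.
Target odds = 0.95/0.05 = 19.
Need L⁵ ≥ 19 ÷ (1/3) = 57.
2⁵ = 32 < 57 ≤ 243 = 3⁵, so L = 3.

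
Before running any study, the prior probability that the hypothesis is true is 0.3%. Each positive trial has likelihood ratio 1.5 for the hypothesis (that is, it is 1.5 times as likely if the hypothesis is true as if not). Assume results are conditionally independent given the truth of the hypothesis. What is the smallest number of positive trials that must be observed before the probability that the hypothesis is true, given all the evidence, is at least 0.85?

Prior odds: 0.003 ÷ 0.997 = 3/997.
Likelihood ratio per positive trial = 1.5.
Target odds: 0.85 ÷ 0.15 = 17/3.
Need (3/997) × 1.5ⁿ ≥ 17/3, i.e. 1.5ⁿ ≥ 16949/9.
1.5¹⁸ = 387420489/262144 falls short of 16949/9 but 1.5¹⁹ ≈2216.84 reaches it, so n = 19.

19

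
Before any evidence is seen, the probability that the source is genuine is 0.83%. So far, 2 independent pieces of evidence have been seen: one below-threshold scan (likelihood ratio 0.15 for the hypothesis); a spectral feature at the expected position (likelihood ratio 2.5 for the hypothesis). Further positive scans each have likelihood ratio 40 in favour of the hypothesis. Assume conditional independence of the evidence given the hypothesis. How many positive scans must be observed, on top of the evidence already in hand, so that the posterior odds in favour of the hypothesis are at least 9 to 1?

3

Prior odds = 0.0083/0.9917 = 83/9917.
Combined Bayes factor of the evidence already in hand = 0.15 × 2.5 = 0.375.
Odds after that evidence = (83/9917) × 0.375 = 249/79336.
Target odds = 9.
Need 40ⁿ ≥ 9 ÷ (249/79336) = 238008/83.
40² = 1600 falls short of 238008/83 but 40³ = 64000 reaches it, so n = 3.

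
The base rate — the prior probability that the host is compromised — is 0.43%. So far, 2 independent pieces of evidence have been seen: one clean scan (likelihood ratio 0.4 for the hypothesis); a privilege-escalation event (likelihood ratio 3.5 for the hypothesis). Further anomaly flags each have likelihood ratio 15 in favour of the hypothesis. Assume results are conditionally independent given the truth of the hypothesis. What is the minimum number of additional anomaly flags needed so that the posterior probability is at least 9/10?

3

Prior odds = 0.0043/0.9957 = 43/9957.
Combined Bayes factor of the evidence already in hand = 0.4 × 3.5 = 1.4.
Odds after that evidence = (43/9957) × 1.4 = 301/49785.
Target odds = 0.9/0.1 = 9.
Need 15ⁿ ≥ 9 ÷ (301/49785) = 448065/301.
15² = 225 falls short of 448065/301 but 15³ = 3375 reaches it, so n = 3.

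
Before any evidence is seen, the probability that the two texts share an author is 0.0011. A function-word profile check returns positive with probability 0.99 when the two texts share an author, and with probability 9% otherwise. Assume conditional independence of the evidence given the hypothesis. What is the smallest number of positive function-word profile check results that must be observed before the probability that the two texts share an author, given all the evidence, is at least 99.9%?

6

Prior odds = 0.0011/0.9989 = 11/9989.
Likelihood ratio of a positive result = 0.99/0.09 = 11.
Target posterior odds = 0.999/0.001 = 999.
Require 11ⁿ ≥ 999 ÷ (11/9989) = 9979011/11.
11⁵ = 161051 falls short of 9979011/11 but 11⁶ = 1771561 reaches it, so n = 6.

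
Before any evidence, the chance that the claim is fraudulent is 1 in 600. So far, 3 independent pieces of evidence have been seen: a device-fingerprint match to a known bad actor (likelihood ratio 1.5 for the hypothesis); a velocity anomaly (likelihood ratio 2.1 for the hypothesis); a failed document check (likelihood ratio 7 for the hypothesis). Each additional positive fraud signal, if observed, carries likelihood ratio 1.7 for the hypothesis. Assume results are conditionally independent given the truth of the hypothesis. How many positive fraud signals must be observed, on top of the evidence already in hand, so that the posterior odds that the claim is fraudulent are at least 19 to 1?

12

Prior odds = (1/600)/(599/600) = 1/599.
Combined Bayes factor of the evidence already in hand = 1.5 × 2.1 × 7 = 22.05.
Odds after that evidence = (1/599) × 22.05 = 441/11980.
Target odds = 19.
Need 1.7ⁿ ≥ 19 ÷ (441/11980) = 227620/441.
1.7¹¹ ≈342.719 falls short of 227620/441 but 1.7¹² ≈582.622 reaches it, so n = 12.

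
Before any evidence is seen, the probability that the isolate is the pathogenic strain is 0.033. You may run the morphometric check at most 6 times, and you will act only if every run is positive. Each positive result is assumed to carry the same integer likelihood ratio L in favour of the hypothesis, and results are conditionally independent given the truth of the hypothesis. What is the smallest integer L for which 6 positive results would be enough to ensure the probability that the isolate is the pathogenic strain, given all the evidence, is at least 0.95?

3

Prior odds = 0.033/0.967 = 33/967.
Target odds = 0.95/0.05 = 19.
Need L⁶ ≥ 19 ÷ (33/967) = 18373/33.
2⁶ = 64 < 18373/33 ≤ 729 = 3⁶, so L = 3.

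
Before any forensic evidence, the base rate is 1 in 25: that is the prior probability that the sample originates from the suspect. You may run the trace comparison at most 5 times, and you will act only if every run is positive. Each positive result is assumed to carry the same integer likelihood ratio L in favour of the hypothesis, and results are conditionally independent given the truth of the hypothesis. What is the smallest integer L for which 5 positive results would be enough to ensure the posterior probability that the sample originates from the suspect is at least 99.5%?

6

Prior odds = 0.04/0.96 = 1/24.
Target odds = 0.995/0.005 = 199.
Need L⁵ ≥ 199 ÷ (1/24) = 4776.
5⁵ = 3125 < 4776 ≤ 7776 = 6⁵, so L = 6.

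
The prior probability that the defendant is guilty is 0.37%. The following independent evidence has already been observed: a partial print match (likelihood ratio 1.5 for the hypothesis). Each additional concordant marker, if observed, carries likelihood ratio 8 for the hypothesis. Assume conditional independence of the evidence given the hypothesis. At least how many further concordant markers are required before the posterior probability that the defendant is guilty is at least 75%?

4

Prior odds = 0.0037/0.9963 = 37/9963.
Bayes factor of the evidence already in hand = 1.5.
Odds after that evidence = (37/9963) × 1.5 = 37/6642.
Target odds = 0.75/0.25 = 3.
Need 8ⁿ ≥ 3 ÷ (37/6642) = 19926/37.
8³ = 512 falls short of 19926/37 but 8⁴ = 4096 reaches it, so n = 4.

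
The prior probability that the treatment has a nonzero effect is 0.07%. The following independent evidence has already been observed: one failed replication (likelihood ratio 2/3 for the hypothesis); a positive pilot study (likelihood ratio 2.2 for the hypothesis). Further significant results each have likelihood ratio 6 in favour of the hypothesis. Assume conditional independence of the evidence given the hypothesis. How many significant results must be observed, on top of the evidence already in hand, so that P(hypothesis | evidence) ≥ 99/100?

7

Prior odds = 0.0007/0.9993 = 7/9993.
Combined Bayes factor of the evidence already in hand = (2/3) × 2.2 = 22/15.
Odds after that evidence = (7/9993) × 22/15 = 154/149895.
Target odds = 0.99/0.01 = 99.
Need 6ⁿ ≥ 99 ÷ (154/149895) = 1349055/14.
6⁶ = 46656 falls short of 1349055/14 but 6⁷ = 279936 reaches it, so n = 7.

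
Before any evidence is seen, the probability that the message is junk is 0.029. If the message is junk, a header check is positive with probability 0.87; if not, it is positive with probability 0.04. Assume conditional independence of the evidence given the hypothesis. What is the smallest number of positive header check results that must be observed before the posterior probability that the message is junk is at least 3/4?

Prior odds: 0.029 ÷ 0.971 = 29/971.
Likelihood ratio of a positive = 0.87/0.04 = 21.75.
Target odds: 0.75 ÷ 0.25 = 3.
Need (29/971) × 21.75ⁿ ≥ 3, i.e. 21.75ⁿ ≥ 2913/29.
21.75¹ = 21.75 falls short of 2913/29 but 21.75² = 473.0625 reaches it, so n = 2.

2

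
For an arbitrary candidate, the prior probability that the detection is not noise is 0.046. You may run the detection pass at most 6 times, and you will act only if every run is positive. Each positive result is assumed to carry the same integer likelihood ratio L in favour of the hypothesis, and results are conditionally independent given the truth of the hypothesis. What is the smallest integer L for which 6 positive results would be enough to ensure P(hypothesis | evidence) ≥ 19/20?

Prior odds = 0.046/0.954 = 23/477.
Target odds = 0.95/0.05 = 19.
Need L⁶ ≥ 19 ÷ (23/477) = 9063/23.
2⁶ = 64 < 9063/23 ≤ 729 = 3⁶, so L = 3.

3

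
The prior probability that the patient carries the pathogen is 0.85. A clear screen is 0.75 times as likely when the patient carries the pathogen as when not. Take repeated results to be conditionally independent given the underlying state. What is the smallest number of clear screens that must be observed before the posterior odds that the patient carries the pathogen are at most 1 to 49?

20

Prior odds = 0.85/0.15 = 17/3.
Likelihood ratio per clear screen = 0.75.
Target odds = 1/49.
Require 0.75ⁿ ≤ 1/49 ÷ (17/3) = 3/833.
0.75¹⁹ ≈0.00422828 is still above 3/833 but 0.75²⁰ ≈0.00317121 is at or below it, so n = 20.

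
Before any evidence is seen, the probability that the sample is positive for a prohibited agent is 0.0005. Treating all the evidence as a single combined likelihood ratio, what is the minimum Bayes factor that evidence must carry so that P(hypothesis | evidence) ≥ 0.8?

Prior odds = 0.0005/0.9995 = 1/1999.
Target odds = 0.8/0.2 = 4.
Required Bayes factor = 4 ÷ (1/1999) = 7996.

7996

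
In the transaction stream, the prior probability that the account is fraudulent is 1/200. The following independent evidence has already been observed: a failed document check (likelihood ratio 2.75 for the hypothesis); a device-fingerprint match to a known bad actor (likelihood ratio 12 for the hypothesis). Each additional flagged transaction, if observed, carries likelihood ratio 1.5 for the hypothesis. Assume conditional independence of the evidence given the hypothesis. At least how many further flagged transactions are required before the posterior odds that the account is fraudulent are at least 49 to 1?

15

Prior odds = 0.005/0.995 = 1/199.
Combined Bayes factor of the evidence already in hand = 2.75 × 12 = 33.
Odds after that evidence = (1/199) × 33 = 33/199.
Target odds = 49.
Need 1.5ⁿ ≥ 49 ÷ (33/199) = 9751/33.
1.5¹⁴ = 4782969/16384 falls short of 9751/33 but 1.5¹⁵ = 14348907/32768 reaches it, so n = 15.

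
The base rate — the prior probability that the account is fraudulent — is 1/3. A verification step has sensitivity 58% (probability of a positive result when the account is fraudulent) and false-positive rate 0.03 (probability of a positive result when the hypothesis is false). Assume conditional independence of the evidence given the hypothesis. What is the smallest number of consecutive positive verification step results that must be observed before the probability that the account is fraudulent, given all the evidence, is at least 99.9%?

3

Prior odds: (1/3) ÷ (2/3) = 0.5.
Likelihood ratio of a positive result = 0.58/0.03 = 58/3.
Target odds: 0.999 ÷ 0.001 = 999.
Need 0.5 × (58/3)ⁿ ≥ 999, i.e. (58/3)ⁿ ≥ 1998.
(58/3)² = 3364/9 falls short of 1998 but (58/3)³ = 195112/27 reaches it, so n = 3.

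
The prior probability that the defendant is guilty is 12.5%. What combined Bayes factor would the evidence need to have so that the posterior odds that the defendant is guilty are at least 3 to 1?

Prior odds = 0.125/0.875 = 1/7.
Target odds = 3.
Required Bayes factor = 3 ÷ (1/7) = 21.

21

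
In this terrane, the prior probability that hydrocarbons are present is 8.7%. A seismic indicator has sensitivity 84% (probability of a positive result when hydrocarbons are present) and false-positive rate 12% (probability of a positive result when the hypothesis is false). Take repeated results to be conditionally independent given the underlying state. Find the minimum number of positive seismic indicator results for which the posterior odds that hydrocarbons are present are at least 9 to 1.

3

Prior odds: 0.087 ÷ 0.913 = 87/913.
Likelihood ratio of a positive result = 0.84/0.12 = 7.
Target odds = 9.
Require 7ⁿ ≥ 9 ÷ (87/913) = 2739/29.
7² = 49 falls short of 2739/29 but 7³ = 343 reaches it, so n = 3.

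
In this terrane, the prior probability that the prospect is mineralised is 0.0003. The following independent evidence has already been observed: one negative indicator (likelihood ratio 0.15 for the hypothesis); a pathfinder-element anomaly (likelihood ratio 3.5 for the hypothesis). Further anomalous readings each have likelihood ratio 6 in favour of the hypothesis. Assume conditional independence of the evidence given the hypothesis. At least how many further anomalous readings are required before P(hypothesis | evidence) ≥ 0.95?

Prior odds = 0.0003/0.9997 = 3/9997.
Combined Bayes factor of the evidence already in hand = 0.15 × 3.5 = 0.525.
Odds after that evidence = (3/9997) × 0.525 = 63/399880.
Target odds = 0.95/0.05 = 19.
Need 6ⁿ ≥ 19 ÷ (63/399880) = 7597720/63.
6⁶ = 46656 falls short of 7597720/63 but 6⁷ = 279936 reaches it, so n = 7.

7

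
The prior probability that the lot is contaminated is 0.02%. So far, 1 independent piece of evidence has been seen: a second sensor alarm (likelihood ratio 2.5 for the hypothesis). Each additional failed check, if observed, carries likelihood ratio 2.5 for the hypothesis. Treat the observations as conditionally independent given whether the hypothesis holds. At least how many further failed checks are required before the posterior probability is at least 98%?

13

Prior odds = 0.0002/0.9998 = 1/4999.
Bayes factor of the evidence already in hand = 2.5.
Odds after that evidence = (1/4999) × 2.5 = 5/9998.
Target odds = 0.98/0.02 = 49.
Need 2.5ⁿ ≥ 49 ÷ (5/9998) = 97980.4.
2.5¹² = 244140625/4096 falls short of 97980.4 but 2.5¹³ ≈149012 reaches it, so n = 13.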